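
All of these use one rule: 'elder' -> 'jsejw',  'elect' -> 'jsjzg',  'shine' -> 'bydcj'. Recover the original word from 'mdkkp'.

pizza

Treating letters as 0–25, the rule is x ↦ 5x + 15 (mod 26).
Undoing it on mdkkp: m(12)→21·(12−15)≡15=p; d(3)→21·(3−15)≡8=i; k(10)→21·(10−15)≡25=z; k(10)→21·(10−15)≡25=z; p(15)→21·(15−15)≡0=a (all mod 26).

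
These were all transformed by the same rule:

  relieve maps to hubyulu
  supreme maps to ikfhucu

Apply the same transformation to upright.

Compare letters: r→h is +16, e→u is +16, l→b is +16 — a constant shift. It's a constant shift of +16 (ROT16).
Applying it to upright: u+16=k, p+16=f, r+16=h, i+16=y, g+16=w, h+16=x, t+16=j.

kfhywxj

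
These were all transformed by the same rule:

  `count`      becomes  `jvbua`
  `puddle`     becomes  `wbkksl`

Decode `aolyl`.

This is a Caesar cipher with shift 7.
Decoding aolyl: a−7=t, o−7=h, l−7=e, y−7=r, l−7=e.

there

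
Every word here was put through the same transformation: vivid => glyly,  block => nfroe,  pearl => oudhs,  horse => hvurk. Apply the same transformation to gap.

The output letters match the input read backwards, each shifted +3: vivid reversed is diviv. Read the word backwards and shift each letter +3.
Applying it to gap: reverse → pag; then shift: p+3=s, a+3=d, g+3=j.

sdj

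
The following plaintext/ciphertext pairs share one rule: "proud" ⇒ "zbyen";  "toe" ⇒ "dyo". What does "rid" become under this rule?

bsn

Compare letters: p→z is +10, r→b is +10, o→y is +10 — a constant shift. It's a constant shift of +10 (ROT10).
For rid: r+10=b, i+10=s, d+10=n.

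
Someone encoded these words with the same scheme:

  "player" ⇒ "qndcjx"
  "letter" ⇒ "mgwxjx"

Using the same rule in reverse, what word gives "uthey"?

In player: p→q is +1, l→n is +2, a→d is +3, y→c is +4 — the shift increases by 1 each position. Each letter shifts forward by (position + 1), i.e. 1, 2, 3, … — the shift grows by one for each successive letter.
Undoing it on uthey: u−1=t, t−2=r, h−3=e, e−4=a, y−5=t.

treat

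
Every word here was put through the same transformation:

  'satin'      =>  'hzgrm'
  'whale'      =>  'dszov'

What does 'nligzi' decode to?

Letters are reflected about the middle of the alphabet (position → 25−position): Atbash.
Reversing it on nligzi: n↔m, l↔o, i↔r, g↔t, z↔a, i↔r.

mortar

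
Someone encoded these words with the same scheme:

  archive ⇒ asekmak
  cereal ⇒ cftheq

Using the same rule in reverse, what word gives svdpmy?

submit

The shift increases by 1 at each position, starting from +0: 0, 1, 2, ….
Undoing it on svdpmy: s−0=s, v−1=u, d−2=b, p−3=m, m−4=i, y−5=t.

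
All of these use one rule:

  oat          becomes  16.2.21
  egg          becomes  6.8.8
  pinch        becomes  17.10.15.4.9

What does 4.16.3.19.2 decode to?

cobra

o is letter #15 and maps to 16: an offset of 1. Letters become their 1-based position plus 1 (so a→2, b→3, …).
Undoing it on 4.16.3.19.2: 4→(4−1)÷1=3=c, 16→(16−1)÷1=15=o, 3→(3−1)÷1=2=b, 19→(19−1)÷1=18=r, 2→(2−1)÷1=1=a.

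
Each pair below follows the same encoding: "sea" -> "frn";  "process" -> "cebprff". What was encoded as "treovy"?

gerbil

Compare letters: s→f is +13, e→r is +13, a→n is +13 — a constant shift. Each letter is shifted forward by 13 in the alphabet (a Caesar shift of +13).
Undoing it on treovy: t−13=g, r−13=e, e−13=r, o−13=b, v−13=i, y−13=l.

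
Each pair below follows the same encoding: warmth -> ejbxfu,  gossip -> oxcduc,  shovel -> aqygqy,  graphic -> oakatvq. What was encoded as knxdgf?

census

In warmth: w→e is +8, a→j is +9, r→b is +10, m→x is +11 — the shift increases by 1 each position. The shift increases by 1 at each position, starting from +8: 8, 9, 10, ….
Reversing it on knxdgf: k−8=c, n−9=e, x−10=n, d−11=s, g−12=u, f−13=s.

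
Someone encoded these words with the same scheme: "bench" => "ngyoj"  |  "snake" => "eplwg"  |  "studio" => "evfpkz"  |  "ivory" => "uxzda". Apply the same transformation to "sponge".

erzzip

The shifts repeat in a cycle of length 3: positions 0,1,… shift by +12, +2, +11, then the pattern repeats.
On sponge: s+12=e, p+2=r, o+11=z, n+12=z, g+2=i, e+11=p.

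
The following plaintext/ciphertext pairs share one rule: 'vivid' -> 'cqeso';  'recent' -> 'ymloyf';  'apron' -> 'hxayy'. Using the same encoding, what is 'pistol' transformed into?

In vivid: v→c is +7, i→q is +8, v→e is +9, i→s is +10 — the shift increases by 1 each position. Each letter shifts forward by (position + 7), i.e. 7, 8, 9, … — the shift grows by one for each successive letter.
Applying it to pistol: p+7=w, i+8=q, s+9=b, t+10=d, o+11=z, l+12=x.

wqbdzx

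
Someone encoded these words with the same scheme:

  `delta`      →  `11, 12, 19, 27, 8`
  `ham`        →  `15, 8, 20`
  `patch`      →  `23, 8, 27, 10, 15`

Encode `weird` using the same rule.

30, 12, 16, 25, 11

The number is (letter's place in the alphabet, a=1) + 7.
Applying it to weird: w=23→30, e=5→12, i=9→16, r=18→25, d=4→11.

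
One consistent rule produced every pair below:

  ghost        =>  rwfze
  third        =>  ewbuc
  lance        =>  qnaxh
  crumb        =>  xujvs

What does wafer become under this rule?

g(6)→r(17) and h(7)→w(22) fit y≡5x+13 (mod 26); the inverse of 5 mod 26 is 21. Each letter's alphabet position (a=0..z=25) is mapped through 5·x+13 mod 26 — an affine cipher.
On wafer: w(22)→5·22+13≡19=t; a(0)→5·0+13≡13=n; f(5)→5·5+13≡12=m; e(4)→5·4+13≡7=h; r(17)→5·17+13≡20=u (all mod 26).

tnmhu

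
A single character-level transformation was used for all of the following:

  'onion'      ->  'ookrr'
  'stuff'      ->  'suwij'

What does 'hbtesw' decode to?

harbor

In onion: o→o is +0, n→o is +1, i→k is +2, o→r is +3 — the shift increases by 1 each position. The shift increases by 1 at each position, starting from +0: 0, 1, 2, ….
Reversing it on hbtesw: h−0=h, b−1=a, t−2=r, e−3=b, s−4=o, w−5=r.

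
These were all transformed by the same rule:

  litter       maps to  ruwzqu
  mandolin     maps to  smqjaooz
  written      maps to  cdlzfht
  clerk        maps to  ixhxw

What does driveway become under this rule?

jdlbqzgk

Shifts by position in litter: pos 0: l→r (+6), pos 1: i→u (+12), pos 2: t→w (+3), pos 3: t→z (+6), pos 4: e→q (+12), pos 5: r→u (+3) — repeating every 3. The shifts repeat in a cycle of length 3: positions 0,1,… shift by +6, +12, +3, then the pattern repeats.
For driveway: d+6=j, r+12=d, i+3=l, v+6=b, e+12=q, w+3=z, a+6=g, y+12=k.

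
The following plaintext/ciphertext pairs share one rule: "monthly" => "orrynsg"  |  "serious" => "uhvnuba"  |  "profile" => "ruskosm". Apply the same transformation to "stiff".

uwmkl

In monthly: m→o is +2, o→r is +3, n→r is +4, t→y is +5 — the shift increases by 1 each position. Each letter shifts forward by (position + 2), i.e. 2, 3, 4, … — the shift grows by one for each successive letter.
For stiff: s+2=u, t+3=w, i+4=m, f+5=k, f+6=l.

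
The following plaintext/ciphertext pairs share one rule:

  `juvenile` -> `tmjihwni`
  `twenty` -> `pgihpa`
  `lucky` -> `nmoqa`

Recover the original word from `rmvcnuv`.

burglar

Each letter's alphabet position (a=0..z=25) is mapped through 23·x+20 mod 26 — an affine cipher.
Reversing it on rmvcnuv: r(17)→17·(17−20)≡1=b; m(12)→17·(12−20)≡20=u; v(21)→17·(21−20)≡17=r; c(2)→17·(2−20)≡6=g; n(13)→17·(13−20)≡11=l; u(20)→17·(20−20)≡0=a; v(21)→17·(21−20)≡17=r (all mod 26).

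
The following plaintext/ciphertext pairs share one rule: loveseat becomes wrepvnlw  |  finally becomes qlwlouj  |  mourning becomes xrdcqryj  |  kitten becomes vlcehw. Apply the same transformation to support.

dxyarae

Shifts by position in loveseat: pos 0: l→w (+11), pos 1: o→r (+3), pos 2: v→e (+9), pos 3: e→p (+11), pos 4: s→v (+3), pos 5: e→n (+9) — repeating every 3. The shifts repeat in a cycle of length 3: positions 0,1,… shift by +11, +3, +9, then the pattern repeats.
On support: s+11=d, u+3=x, p+9=y, p+11=a, o+3=r, r+9=a, t+11=e.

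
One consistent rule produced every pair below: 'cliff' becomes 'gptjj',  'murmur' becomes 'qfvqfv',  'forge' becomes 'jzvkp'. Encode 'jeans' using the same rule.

Vowels shift forward by 11 and consonants shift forward by 4.
Applying it to jeans: j(cons)+4=n, e(vowel)+11=p, a(vowel)+11=l, n(cons)+4=r, s(cons)+4=w.

nplrw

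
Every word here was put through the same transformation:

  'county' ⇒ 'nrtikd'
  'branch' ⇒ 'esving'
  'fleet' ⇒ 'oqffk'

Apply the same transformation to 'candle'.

This is an affine cipher: with a=0,…,z=25, each position x becomes (9x+21) mod 26.
On candle: c(2)→9·2+21≡13=n; a(0)→9·0+21≡21=v; n(13)→9·13+21≡8=i; d(3)→9·3+21≡22=w; l(11)→9·11+21≡16=q; e(4)→9·4+21≡5=f (all mod 26).

nviwqf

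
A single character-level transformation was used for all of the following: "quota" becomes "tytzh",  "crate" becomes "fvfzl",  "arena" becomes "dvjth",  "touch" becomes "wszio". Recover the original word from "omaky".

liver

Letter i (0-indexed) is shifted by i+3, so successive shifts are 3, 4, 5, ….
Decoding omaky: o−3=l, m−4=i, a−5=v, k−6=e, y−7=r.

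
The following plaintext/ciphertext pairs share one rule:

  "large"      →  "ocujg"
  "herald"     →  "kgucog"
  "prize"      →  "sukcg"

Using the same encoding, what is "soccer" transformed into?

vqffgu

The shift depends on letter class: consonant l→o is +3, but vowel a→c is +2. The rule splits by letter class: vowels +2, consonants +3.
On soccer: s(cons)+3=v, o(vowel)+2=q, c(cons)+3=f, c(cons)+3=f, e(vowel)+2=g, r(cons)+3=u.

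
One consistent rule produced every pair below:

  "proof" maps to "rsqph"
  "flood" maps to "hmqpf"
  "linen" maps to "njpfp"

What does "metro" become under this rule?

ofvsq

It's a Vigenère-style cipher with numeric key [2,1]: position i shifts by key[i mod 2].
Applying it to metro: m+2=o, e+1=f, t+2=v, r+1=s, o+2=q.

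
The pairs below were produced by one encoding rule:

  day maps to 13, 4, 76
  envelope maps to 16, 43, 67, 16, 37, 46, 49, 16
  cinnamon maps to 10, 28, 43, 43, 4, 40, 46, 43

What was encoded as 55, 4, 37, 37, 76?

With a=1..z=26, the number is 3·pos + 1.
Undoing it on 55, 4, 37, 37, 76: 55→(55−1)÷3=18=r, 4→(4−1)÷3=1=a, 37→(37−1)÷3=12=l, 37→(37−1)÷3=12=l, 76→(76−1)÷3=25=y.

rally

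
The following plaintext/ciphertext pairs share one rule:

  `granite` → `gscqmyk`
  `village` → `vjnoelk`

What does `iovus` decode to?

In granite: g→g is +0, r→s is +1, a→c is +2, n→q is +3 — the shift increases by 1 each position. Each letter shifts forward by its position index (0, 1, 2, …) — the shift grows by one for each successive letter.
Undoing it on iovus: i−0=i, o−1=n, v−2=t, u−3=r, s−4=o.

intro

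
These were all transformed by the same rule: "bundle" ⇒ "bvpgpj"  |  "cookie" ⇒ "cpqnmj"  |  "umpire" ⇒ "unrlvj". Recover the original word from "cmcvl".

clash

Each letter shifts forward by its position index (0, 1, 2, …) — the shift grows by one for each successive letter.
Undoing it on cmcvl: c−0=c, m−1=l, c−2=a, v−3=s, l−4=h.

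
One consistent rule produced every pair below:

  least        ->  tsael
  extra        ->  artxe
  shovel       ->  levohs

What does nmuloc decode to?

The output letters match the input read backwards: least reversed is tsael. It's just the letters in reverse order.
Undoing it on nmuloc: then reverse → column.

column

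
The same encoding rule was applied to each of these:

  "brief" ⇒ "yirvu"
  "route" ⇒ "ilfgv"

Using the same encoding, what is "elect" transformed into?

Each pair mirrors across the alphabet (b↔y, r↔i, i↔r): positions sum to 25. This is the alphabet-reversal cipher (Atbash): a becomes z, b becomes y, etc.
Applying it to elect: e↔v, l↔o, e↔v, c↔x, t↔g.

vovxg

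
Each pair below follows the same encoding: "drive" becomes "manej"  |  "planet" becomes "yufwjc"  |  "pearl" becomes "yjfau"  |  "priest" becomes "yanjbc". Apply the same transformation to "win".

The shift depends on letter class: consonant d→m is +9, but vowel i→n is +5. The rule splits by letter class: vowels +5, consonants +9.
For win: w(cons)+9=f, i(vowel)+5=n, n(cons)+9=w.

fnw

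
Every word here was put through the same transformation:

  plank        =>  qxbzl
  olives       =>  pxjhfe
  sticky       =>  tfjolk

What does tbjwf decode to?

Shifts by position in plank: pos 0: p→q (+1), pos 1: l→x (+12), pos 2: a→b (+1), pos 3: n→z (+12) — repeating every 2. A repeating key of period 2 is used — shifts +1, +12 over and over.
Undoing it on tbjwf: t−1=s, b−12=p, j−1=i, w−12=k, f−1=e.

spike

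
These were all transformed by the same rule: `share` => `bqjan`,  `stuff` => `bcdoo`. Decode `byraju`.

It's a constant shift of +9 (ROT9).
Undoing it on byraju: b−9=s, y−9=p, r−9=i, a−9=r, j−9=a, u−9=l.

spiral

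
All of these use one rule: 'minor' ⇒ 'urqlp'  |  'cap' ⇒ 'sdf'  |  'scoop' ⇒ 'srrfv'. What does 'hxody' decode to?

value

The output letters match the input read backwards, each shifted +3: minor reversed is ronim. The word is reversed, then every letter is shifted forward by 3.
Undoing it on hxody: shift back: h−3=e, x−3=u, o−3=l, d−3=a, y−3=v → eulav; then reverse → value.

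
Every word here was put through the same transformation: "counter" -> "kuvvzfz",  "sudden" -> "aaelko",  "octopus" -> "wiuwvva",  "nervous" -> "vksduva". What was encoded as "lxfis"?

The shifts repeat in a cycle of length 3: positions 0,1,… shift by +8, +6, +1, then the pattern repeats.
Reversing it on lxfis: l−8=d, x−6=r, f−1=e, i−8=a, s−6=m.

dream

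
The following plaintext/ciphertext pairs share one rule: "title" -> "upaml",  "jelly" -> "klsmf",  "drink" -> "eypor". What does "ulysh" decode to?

The shifts repeat in a cycle of length 3: positions 0,1,… shift by +1, +7, +7, then the pattern repeats.
Reversing it on ulysh: u−1=t, l−7=e, y−7=r, s−1=r, h−7=a.

terra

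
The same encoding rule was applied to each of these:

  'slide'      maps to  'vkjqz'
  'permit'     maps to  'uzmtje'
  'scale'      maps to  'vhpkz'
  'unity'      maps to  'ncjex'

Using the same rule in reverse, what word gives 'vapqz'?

shade

s(18)→v(21) and l(11)→k(10) fit y≡9x+15 (mod 26); the inverse of 9 mod 26 is 3. Treating letters as 0–25, the rule is x ↦ 9x + 15 (mod 26).
Decoding vapqz: v(21)→3·(21−15)≡18=s; a(0)→3·(0−15)≡7=h; p(15)→3·(15−15)≡0=a; q(16)→3·(16−15)≡3=d; z(25)→3·(25−15)≡4=e (all mod 26).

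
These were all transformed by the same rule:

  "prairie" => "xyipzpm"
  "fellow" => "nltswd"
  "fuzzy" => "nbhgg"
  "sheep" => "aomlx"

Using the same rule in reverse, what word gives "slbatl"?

kettle

Shifts by position in prairie: pos 0: p→x (+8), pos 1: r→y (+7), pos 2: a→i (+8), pos 3: i→p (+7) — repeating every 2. A repeating key of period 2 is used — shifts +8, +7 over and over.
Reversing it on slbatl: s−8=k, l−7=e, b−8=t, a−7=t, t−8=l, l−7=e.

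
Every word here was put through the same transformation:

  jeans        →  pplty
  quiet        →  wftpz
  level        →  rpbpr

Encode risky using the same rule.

The shift depends on letter class: consonant j→p is +6, but vowel e→p is +11. Two shifts are in play — +11 for a/e/i/o/u, +6 for every other letter.
For risky: r(cons)+6=x, i(vowel)+11=t, s(cons)+6=y, k(cons)+6=q, y(cons)+6=e.

xtyqe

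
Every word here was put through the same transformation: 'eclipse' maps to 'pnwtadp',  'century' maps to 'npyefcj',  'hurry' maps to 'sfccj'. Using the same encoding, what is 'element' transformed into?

pwpxpye

Compare letters: e→p is +11, c→n is +11, l→w is +11 — a constant shift. It's a constant shift of +11 (ROT11).
Applying it to element: e+11=p, l+11=w, e+11=p, m+11=x, e+11=p, n+11=y, t+11=e.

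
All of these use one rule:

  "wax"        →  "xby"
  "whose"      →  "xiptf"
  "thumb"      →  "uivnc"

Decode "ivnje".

humid

Compare letters: w→x is +1, a→b is +1, x→y is +1 — a constant shift. Each letter is shifted forward by 1 in the alphabet (a Caesar shift of +1).
Undoing it on ivnje: i−1=h, v−1=u, n−1=m, j−1=i, e−1=d.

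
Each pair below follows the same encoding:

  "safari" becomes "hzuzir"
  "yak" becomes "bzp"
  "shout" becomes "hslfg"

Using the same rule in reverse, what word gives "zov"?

Each pair mirrors across the alphabet (s↔h, a↔z, f↔u): positions sum to 25. Letters are reflected about the middle of the alphabet (position → 25−position): Atbash.
Decoding zov: z↔a, o↔l, v↔e.

ale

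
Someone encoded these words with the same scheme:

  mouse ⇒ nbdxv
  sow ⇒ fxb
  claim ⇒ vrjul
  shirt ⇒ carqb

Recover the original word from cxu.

The output letters match the input read backwards, each shifted +9: mouse reversed is esuom. Read the word backwards and shift each letter +9.
Undoing it on cxu: shift back: c−9=t, x−9=o, u−9=l → tol; then reverse → lot.

lot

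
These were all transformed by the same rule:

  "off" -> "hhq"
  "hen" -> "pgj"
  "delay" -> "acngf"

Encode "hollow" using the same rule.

yqnnqj

The output letters match the input read backwards, each shifted +2: off reversed is ffo. Two steps: reverse the string, then apply a Caesar shift of +2.
On hollow: reverse → wolloh; then shift: w+2=y, o+2=q, l+2=n, l+2=n, o+2=q, h+2=j.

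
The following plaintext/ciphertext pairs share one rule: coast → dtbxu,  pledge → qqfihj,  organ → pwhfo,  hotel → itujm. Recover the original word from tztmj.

sushi

It's a Vigenère-style cipher with numeric key [1,5]: position i shifts by key[i mod 2].
Undoing it on tztmj: t−1=s, z−5=u, t−1=s, m−5=h, j−1=i.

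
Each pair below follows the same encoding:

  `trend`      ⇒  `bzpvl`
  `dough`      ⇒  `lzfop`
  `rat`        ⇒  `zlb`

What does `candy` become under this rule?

klvlg

The shift depends on letter class: consonant t→b is +8, but vowel e→p is +11. Vowels shift forward by 11 and consonants shift forward by 8.
For candy: c(cons)+8=k, a(vowel)+11=l, n(cons)+8=v, d(cons)+8=l, y(cons)+8=g.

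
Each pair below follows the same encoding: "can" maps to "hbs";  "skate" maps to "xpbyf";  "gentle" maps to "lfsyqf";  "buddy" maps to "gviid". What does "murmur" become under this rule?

The rule splits by letter class: vowels +1, consonants +5.
For murmur: m(cons)+5=r, u(vowel)+1=v, r(cons)+5=w, m(cons)+5=r, u(vowel)+1=v, r(cons)+5=w.

rvwrvw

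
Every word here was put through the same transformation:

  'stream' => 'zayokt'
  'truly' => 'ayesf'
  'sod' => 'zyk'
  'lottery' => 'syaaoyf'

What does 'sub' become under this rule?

The shift depends on letter class: consonant s→z is +7, but vowel e→o is +10. Two shifts are in play — +10 for a/e/i/o/u, +7 for every other letter.
On sub: s(cons)+7=z, u(vowel)+10=e, b(cons)+7=i.

zei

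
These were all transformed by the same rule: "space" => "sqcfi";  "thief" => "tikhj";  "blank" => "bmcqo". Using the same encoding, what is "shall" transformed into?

In space: s→s is +0, p→q is +1, a→c is +2, c→f is +3 — the shift increases by 1 each position. Each letter shifts forward by its position index (0, 1, 2, …) — the shift grows by one for each successive letter.
Applying it to shall: s+0=s, h+1=i, a+2=c, l+3=o, l+4=p.

sicop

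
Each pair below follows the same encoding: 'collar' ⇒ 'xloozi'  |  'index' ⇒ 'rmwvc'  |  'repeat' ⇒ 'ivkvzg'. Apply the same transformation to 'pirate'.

krizgv

Letters are reflected about the middle of the alphabet (position → 25−position): Atbash.
For pirate: p↔k, i↔r, r↔i, a↔z, t↔g, e↔v.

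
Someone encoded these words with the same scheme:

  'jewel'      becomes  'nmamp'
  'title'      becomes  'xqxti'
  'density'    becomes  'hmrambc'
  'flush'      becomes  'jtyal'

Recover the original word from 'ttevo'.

plank

Shifts by position in jewel: pos 0: j→n (+4), pos 1: e→m (+8), pos 2: w→a (+4), pos 3: e→m (+8) — repeating every 2. A repeating key of period 2 is used — shifts +4, +8 over and over.
Decoding ttevo: t−4=p, t−8=l, e−4=a, v−8=n, o−4=k.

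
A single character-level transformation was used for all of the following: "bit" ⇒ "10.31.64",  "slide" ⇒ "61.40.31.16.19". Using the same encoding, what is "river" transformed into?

58.31.70.19.58

b(#2)→10 and i(#9)→31: differences scale by 3, so n = 3·pos + 4. Each letter becomes 3×(its alphabet position, a=1..z=26) + 4.
Applying it to river: r=18→58, i=9→31, v=22→70, e=5→19, r=18→58.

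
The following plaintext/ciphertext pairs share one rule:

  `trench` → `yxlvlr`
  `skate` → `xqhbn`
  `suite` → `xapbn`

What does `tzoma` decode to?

other

In trench: t→y is +5, r→x is +6, e→l is +7, n→v is +8 — the shift increases by 1 each position. Letter i (0-indexed) is shifted by i+5, so successive shifts are 5, 6, 7, ….
Reversing it on tzoma: t−5=o, z−6=t, o−7=h, m−8=e, a−9=r.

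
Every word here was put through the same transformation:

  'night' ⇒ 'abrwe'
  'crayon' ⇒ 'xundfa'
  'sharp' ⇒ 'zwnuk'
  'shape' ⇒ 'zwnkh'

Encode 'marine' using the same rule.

n(13)→a(0) and i(8)→b(1) fit y≡5x+13 (mod 26); the inverse of 5 mod 26 is 21. Treating letters as 0–25, the rule is x ↦ 5x + 13 (mod 26).
Applying it to marine: m(12)→5·12+13≡21=v; a(0)→5·0+13≡13=n; r(17)→5·17+13≡20=u; i(8)→5·8+13≡1=b; n(13)→5·13+13≡0=a; e(4)→5·4+13≡7=h (all mod 26).

vnubah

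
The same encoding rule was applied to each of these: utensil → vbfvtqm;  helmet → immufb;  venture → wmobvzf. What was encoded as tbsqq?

strip

A repeating key of period 2 is used — shifts +1, +8 over and over.
Undoing it on tbsqq: t−1=s, b−8=t, s−1=r, q−8=i, q−1=p.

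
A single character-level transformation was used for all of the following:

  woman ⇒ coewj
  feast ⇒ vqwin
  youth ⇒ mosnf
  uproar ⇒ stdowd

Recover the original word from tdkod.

Treating letters as 0–25, the rule is x ↦ 5x + 22 (mod 26).
Decoding tdkod: t(19)→21·(19−22)≡15=p; d(3)→21·(3−22)≡17=r; k(10)→21·(10−22)≡8=i; o(14)→21·(14−22)≡14=o; d(3)→21·(3−22)≡17=r (all mod 26).

prior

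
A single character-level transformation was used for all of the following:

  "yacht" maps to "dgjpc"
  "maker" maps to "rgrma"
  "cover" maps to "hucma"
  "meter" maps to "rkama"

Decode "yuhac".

The shift increases by 1 at each position, starting from +5: 5, 6, 7, ….
Undoing it on yuhac: y−5=t, u−6=o, h−7=a, a−8=s, c−9=t.

toast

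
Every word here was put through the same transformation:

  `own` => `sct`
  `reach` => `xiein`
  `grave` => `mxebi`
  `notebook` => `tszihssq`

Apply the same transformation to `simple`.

ymsvri

The shift depends on letter class: consonant w→c is +6, but vowel o→s is +4. The rule splits by letter class: vowels +4, consonants +6.
On simple: s(cons)+6=y, i(vowel)+4=m, m(cons)+6=s, p(cons)+6=v, l(cons)+6=r, e(vowel)+4=i.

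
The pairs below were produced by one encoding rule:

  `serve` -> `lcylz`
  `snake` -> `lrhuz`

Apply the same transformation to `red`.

kly

The output letters match the input read backwards, each shifted +7: serve reversed is evres. Read the word backwards and shift each letter +7.
On red: reverse → der; then shift: d+7=k, e+7=l, r+7=y.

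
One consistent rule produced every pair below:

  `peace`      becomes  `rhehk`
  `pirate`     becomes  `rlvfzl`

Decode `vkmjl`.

In peace: p→r is +2, e→h is +3, a→e is +4, c→h is +5 — the shift increases by 1 each position. Each letter shifts forward by (position + 2), i.e. 2, 3, 4, … — the shift grows by one for each successive letter.
Reversing it on vkmjl: v−2=t, k−3=h, m−4=i, j−5=e, l−6=f.

thief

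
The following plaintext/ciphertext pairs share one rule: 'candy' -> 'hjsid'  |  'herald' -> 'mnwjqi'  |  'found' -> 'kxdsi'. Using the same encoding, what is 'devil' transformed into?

The shift depends on letter class: consonant c→h is +5, but vowel a→j is +9. Vowels shift forward by 9 and consonants shift forward by 5.
For devil: d(cons)+5=i, e(vowel)+9=n, v(cons)+5=a, i(vowel)+9=r, l(cons)+5=q.

inarq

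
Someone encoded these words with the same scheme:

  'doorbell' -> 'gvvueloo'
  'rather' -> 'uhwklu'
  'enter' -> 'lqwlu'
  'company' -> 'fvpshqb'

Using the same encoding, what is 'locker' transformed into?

The shift depends on letter class: consonant d→g is +3, but vowel o→v is +7. Two shifts are in play — +7 for a/e/i/o/u, +3 for every other letter.
On locker: l(cons)+3=o, o(vowel)+7=v, c(cons)+3=f, k(cons)+3=n, e(vowel)+7=l, r(cons)+3=u.

ovfnlu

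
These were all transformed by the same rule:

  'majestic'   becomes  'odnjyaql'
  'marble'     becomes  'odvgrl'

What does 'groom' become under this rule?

iusts

Each letter shifts forward by (position + 2), i.e. 2, 3, 4, … — the shift grows by one for each successive letter.
Applying it to groom: g+2=i, r+3=u, o+4=s, o+5=t, m+6=s.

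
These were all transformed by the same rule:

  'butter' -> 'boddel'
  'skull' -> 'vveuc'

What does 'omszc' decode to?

spice

Read the word backwards and shift each letter +10.
Decoding omszc: shift back: o−10=e, m−10=c, s−10=i, z−10=p, c−10=s → ecips; then reverse → spice.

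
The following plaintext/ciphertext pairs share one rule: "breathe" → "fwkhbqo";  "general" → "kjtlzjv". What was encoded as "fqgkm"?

blade

In breathe: b→f is +4, r→w is +5, e→k is +6, a→h is +7 — the shift increases by 1 each position. Each letter shifts forward by (position + 4), i.e. 4, 5, 6, … — the shift grows by one for each successive letter.
Reversing it on fqgkm: f−4=b, q−5=l, g−6=a, k−7=d, m−8=e.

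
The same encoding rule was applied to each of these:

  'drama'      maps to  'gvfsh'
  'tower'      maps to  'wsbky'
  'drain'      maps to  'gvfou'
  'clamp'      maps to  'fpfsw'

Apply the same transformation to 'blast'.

epfya

In drama: d→g is +3, r→v is +4, a→f is +5, m→s is +6 — the shift increases by 1 each position. Each letter shifts forward by (position + 3), i.e. 3, 4, 5, … — the shift grows by one for each successive letter.
Applying it to blast: b+3=e, l+4=p, a+5=f, s+6=y, t+7=a.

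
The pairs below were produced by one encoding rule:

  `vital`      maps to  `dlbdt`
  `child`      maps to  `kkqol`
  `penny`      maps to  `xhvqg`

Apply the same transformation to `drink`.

A repeating key of period 2 is used — shifts +8, +3 over and over.
For drink: d+8=l, r+3=u, i+8=q, n+3=q, k+8=s.

luqqs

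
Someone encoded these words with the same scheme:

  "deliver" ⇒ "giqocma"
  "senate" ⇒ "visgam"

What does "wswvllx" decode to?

torpedo

The shift increases by 1 at each position, starting from +3: 3, 4, 5, ….
Reversing it on wswvllx: w−3=t, s−4=o, w−5=r, v−6=p, l−7=e, l−8=d, x−9=o.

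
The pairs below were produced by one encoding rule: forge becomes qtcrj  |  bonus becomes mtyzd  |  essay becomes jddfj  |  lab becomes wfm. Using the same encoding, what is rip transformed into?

cna

Two shifts are in play — +5 for a/e/i/o/u, +11 for every other letter.
Applying it to rip: r(cons)+11=c, i(vowel)+5=n, p(cons)+11=a.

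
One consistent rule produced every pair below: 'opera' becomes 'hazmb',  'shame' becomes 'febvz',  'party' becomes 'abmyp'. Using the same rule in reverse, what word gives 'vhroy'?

o(14)→h(7) and p(15)→a(0) fit y≡19x+1 (mod 26); the inverse of 19 mod 26 is 11. Each letter's alphabet position (a=0..z=25) is mapped through 19·x+1 mod 26 — an affine cipher.
Decoding vhroy: v(21)→11·(21−1)≡12=m; h(7)→11·(7−1)≡14=o; r(17)→11·(17−1)≡20=u; o(14)→11·(14−1)≡13=n; y(24)→11·(24−1)≡19=t (all mod 26).

mount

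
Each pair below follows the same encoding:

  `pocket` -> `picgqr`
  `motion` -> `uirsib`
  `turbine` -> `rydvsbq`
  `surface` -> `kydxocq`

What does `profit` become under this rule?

pdixsr

p(15)→p(15) and o(14)→i(8) fit y≡7x+14 (mod 26); the inverse of 7 mod 26 is 15. Each letter's alphabet position (a=0..z=25) is mapped through 7·x+14 mod 26 — an affine cipher.
For profit: p(15)→7·15+14≡15=p; r(17)→7·17+14≡3=d; o(14)→7·14+14≡8=i; f(5)→7·5+14≡23=x; i(8)→7·8+14≡18=s; t(19)→7·19+14≡17=r (all mod 26).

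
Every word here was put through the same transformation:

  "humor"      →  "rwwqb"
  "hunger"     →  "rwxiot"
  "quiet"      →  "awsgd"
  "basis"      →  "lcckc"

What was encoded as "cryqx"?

spoon

Shifts by position in humor: pos 0: h→r (+10), pos 1: u→w (+2), pos 2: m→w (+10), pos 3: o→q (+2) — repeating every 2. The shifts repeat in a cycle of length 2: positions 0,1,… shift by +10, +2, then the pattern repeats.
Decoding cryqx: c−10=s, r−2=p, y−10=o, q−2=o, x−10=n.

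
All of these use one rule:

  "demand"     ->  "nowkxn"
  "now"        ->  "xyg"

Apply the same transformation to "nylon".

xivyx

Compare letters: d→n is +10, e→o is +10, m→w is +10 — a constant shift. Every letter moves 10 places later in the alphabet, wrapping around z→a.
For nylon: n+10=x, y+10=i, l+10=v, o+10=y, n+10=x.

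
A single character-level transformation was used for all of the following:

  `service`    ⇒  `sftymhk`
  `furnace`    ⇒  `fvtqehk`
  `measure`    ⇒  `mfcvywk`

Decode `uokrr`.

union

In service: s→s is +0, e→f is +1, r→t is +2, v→y is +3 — the shift increases by 1 each position. Letter i (0-indexed) is shifted by i+0, so successive shifts are 0, 1, 2, ….
Reversing it on uokrr: u−0=u, o−1=n, k−2=i, r−3=o, r−4=n.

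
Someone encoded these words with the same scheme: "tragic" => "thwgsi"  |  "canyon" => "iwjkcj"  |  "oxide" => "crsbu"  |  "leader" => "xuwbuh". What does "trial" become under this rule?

t(19)→t(19) and r(17)→h(7) fit y≡19x+22 (mod 26); the inverse of 19 mod 26 is 11. Treating letters as 0–25, the rule is x ↦ 19x + 22 (mod 26).
For trial: t(19)→19·19+22≡19=t; r(17)→19·17+22≡7=h; i(8)→19·8+22≡18=s; a(0)→19·0+22≡22=w; l(11)→19·11+22≡23=x (all mod 26).

thswx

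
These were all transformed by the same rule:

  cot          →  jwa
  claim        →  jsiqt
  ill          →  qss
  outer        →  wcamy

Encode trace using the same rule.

ayijm

The shift depends on letter class: consonant c→j is +7, but vowel o→w is +8. The rule splits by letter class: vowels +8, consonants +7.
For trace: t(cons)+7=a, r(cons)+7=y, a(vowel)+8=i, c(cons)+7=j, e(vowel)+8=m.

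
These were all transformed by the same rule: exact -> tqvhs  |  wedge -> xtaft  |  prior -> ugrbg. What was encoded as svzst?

This is an affine cipher: with a=0,…,z=25, each position x becomes (19x+21) mod 26.
Decoding svzst: s(18)→11·(18−21)≡19=t; v(21)→11·(21−21)≡0=a; z(25)→11·(25−21)≡18=s; s(18)→11·(18−21)≡19=t; t(19)→11·(19−21)≡4=e (all mod 26).

taste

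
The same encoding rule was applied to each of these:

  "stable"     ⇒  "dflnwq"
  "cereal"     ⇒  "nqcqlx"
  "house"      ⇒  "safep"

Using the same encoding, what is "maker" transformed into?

Shifts by position in stable: pos 0: s→d (+11), pos 1: t→f (+12), pos 2: a→l (+11), pos 3: b→n (+12) — repeating every 2. It's a Vigenère-style cipher with numeric key [11,12]: position i shifts by key[i mod 2].
Applying it to maker: m+11=x, a+12=m, k+11=v, e+12=q, r+11=c.

xmvqc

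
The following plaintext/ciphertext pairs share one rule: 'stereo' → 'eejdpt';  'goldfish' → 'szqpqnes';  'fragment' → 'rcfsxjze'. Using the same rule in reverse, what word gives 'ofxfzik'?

It's a Vigenère-style cipher with numeric key [12,11,5]: position i shifts by key[i mod 3].
Decoding ofxfzik: o−12=c, f−11=u, x−5=s, f−12=t, z−11=o, i−5=d, k−12=y.

custody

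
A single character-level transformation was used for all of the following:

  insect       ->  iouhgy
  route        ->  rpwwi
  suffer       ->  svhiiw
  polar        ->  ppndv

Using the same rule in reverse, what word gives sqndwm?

In insect: i→i is +0, n→o is +1, s→u is +2, e→h is +3 — the shift increases by 1 each position. Each letter shifts forward by its position index (0, 1, 2, …) — the shift grows by one for each successive letter.
Reversing it on sqndwm: s−0=s, q−1=p, n−2=l, d−3=a, w−4=s, m−5=h.

splash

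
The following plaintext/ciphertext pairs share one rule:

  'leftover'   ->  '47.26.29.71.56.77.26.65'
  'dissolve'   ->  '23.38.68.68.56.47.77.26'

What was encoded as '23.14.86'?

day

l(#12)→47 and e(#5)→26: differences scale by 3, so n = 3·pos + 11. With a=1..z=26, the number is 3·pos + 11.
Decoding 23.14.86: 23→(23−11)÷3=4=d, 14→(14−11)÷3=1=a, 86→(86−11)÷3=25=y.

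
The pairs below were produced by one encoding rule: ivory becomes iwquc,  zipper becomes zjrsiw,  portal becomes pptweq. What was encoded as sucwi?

state

In ivory: i→i is +0, v→w is +1, o→q is +2, r→u is +3 — the shift increases by 1 each position. The shift increases by 1 at each position, starting from +0: 0, 1, 2, ….
Undoing it on sucwi: s−0=s, u−1=t, c−2=a, w−3=t, i−4=e.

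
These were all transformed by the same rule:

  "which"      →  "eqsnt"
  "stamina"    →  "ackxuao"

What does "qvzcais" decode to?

improve

In which: w→e is +8, h→q is +9, i→s is +10, c→n is +11 — the shift increases by 1 each position. Each letter shifts forward by (position + 8), i.e. 8, 9, 10, … — the shift grows by one for each successive letter.
Reversing it on qvzcais: q−8=i, v−9=m, z−10=p, c−11=r, a−12=o, i−13=v, s−14=e.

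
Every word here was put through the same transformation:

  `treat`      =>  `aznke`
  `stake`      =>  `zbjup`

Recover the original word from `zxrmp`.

In treat: t→a is +7, r→z is +8, e→n is +9, a→k is +10 — the shift increases by 1 each position. Each letter shifts forward by (position + 7), i.e. 7, 8, 9, … — the shift grows by one for each successive letter.
Reversing it on zxrmp: z−7=s, x−8=p, r−9=i, m−10=c, p−11=e.

spice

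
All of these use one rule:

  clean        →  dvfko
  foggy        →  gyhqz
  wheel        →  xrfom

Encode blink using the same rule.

cvjxl

The shifts repeat in a cycle of length 2: positions 0,1,… shift by +1, +10, then the pattern repeats.
For blink: b+1=c, l+10=v, i+1=j, n+10=x, k+1=l.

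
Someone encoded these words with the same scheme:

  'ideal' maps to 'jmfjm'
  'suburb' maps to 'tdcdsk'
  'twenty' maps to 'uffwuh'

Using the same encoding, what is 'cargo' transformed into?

djspp

Shifts by position in ideal: pos 0: i→j (+1), pos 1: d→m (+9), pos 2: e→f (+1), pos 3: a→j (+9) — repeating every 2. A repeating key of period 2 is used — shifts +1, +9 over and over.
Applying it to cargo: c+1=d, a+9=j, r+1=s, g+9=p, o+1=p.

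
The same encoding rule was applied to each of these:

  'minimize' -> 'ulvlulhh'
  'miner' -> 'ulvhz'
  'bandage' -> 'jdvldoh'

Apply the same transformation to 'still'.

The shift depends on letter class: consonant m→u is +8, but vowel i→l is +3. The rule splits by letter class: vowels +3, consonants +8.
For still: s(cons)+8=a, t(cons)+8=b, i(vowel)+3=l, l(cons)+8=t, l(cons)+8=t.

abltt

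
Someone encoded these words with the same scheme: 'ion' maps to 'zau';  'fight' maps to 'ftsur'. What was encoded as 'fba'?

opt

The output letters match the input read backwards, each shifted +12: ion reversed is noi. The word is reversed, then every letter is shifted forward by 12.
Decoding fba: shift back: f−12=t, b−12=p, a−12=o → tpo; then reverse → opt.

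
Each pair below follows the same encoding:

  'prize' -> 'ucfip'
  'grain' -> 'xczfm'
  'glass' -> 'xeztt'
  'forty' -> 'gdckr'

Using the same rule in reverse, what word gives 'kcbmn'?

trunk

p(15)→u(20) and r(17)→c(2) fit y≡17x+25 (mod 26); the inverse of 17 mod 26 is 23. This is an affine cipher: with a=0,…,z=25, each position x becomes (17x+25) mod 26.
Undoing it on kcbmn: k(10)→23·(10−25)≡19=t; c(2)→23·(2−25)≡17=r; b(1)→23·(1−25)≡20=u; m(12)→23·(12−25)≡13=n; n(13)→23·(13−25)≡10=k (all mod 26).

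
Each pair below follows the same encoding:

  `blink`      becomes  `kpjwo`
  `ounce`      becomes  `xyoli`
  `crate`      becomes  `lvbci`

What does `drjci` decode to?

unite

Shifts by position in blink: pos 0: b→k (+9), pos 1: l→p (+4), pos 2: i→j (+1), pos 3: n→w (+9), pos 4: k→o (+4) — repeating every 3. A repeating key of period 3 is used — shifts +9, +4, +1 over and over.
Decoding drjci: d−9=u, r−4=n, j−1=i, c−9=t, i−4=e.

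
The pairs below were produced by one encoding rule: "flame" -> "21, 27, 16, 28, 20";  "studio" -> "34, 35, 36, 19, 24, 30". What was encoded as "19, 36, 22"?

dug

The number is (letter's place in the alphabet, a=1) + 15.
Decoding 19, 36, 22: 19→(19−15)÷1=4=d, 36→(36−15)÷1=21=u, 22→(22−15)÷1=7=g.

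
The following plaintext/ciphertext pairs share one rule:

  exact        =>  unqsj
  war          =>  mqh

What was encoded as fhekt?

Compare letters: e→u is +16, x→n is +16, a→q is +16 — a constant shift. Each letter is shifted forward by 16 in the alphabet (a Caesar shift of +16).
Reversing it on fhekt: f−16=p, h−16=r, e−16=o, k−16=u, t−16=d.

proud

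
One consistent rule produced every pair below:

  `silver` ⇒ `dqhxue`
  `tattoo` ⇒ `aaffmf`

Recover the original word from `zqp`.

den

The output letters match the input read backwards, each shifted +12: silver reversed is revlis. Read the word backwards and shift each letter +12.
Reversing it on zqp: shift back: z−12=n, q−12=e, p−12=d → ned; then reverse → den.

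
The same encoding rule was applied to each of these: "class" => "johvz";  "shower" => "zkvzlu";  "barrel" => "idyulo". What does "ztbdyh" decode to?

Shifts by position in class: pos 0: c→j (+7), pos 1: l→o (+3), pos 2: a→h (+7), pos 3: s→v (+3) — repeating every 2. It's a Vigenère-style cipher with numeric key [7,3]: position i shifts by key[i mod 2].
Decoding ztbdyh: z−7=s, t−3=q, b−7=u, d−3=a, y−7=r, h−3=e.

square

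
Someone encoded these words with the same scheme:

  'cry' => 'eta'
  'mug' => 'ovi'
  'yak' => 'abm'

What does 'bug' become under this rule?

dvi

The shift depends on letter class: consonant c→e is +2, but vowel u→v is +1. Vowels shift forward by 1 and consonants shift forward by 2.
For bug: b(cons)+2=d, u(vowel)+1=v, g(cons)+2=i.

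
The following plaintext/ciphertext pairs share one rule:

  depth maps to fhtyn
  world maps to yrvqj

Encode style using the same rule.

uwcqk

The shift increases by 1 at each position, starting from +2: 2, 3, 4, ….
Applying it to style: s+2=u, t+3=w, y+4=c, l+5=q, e+6=k.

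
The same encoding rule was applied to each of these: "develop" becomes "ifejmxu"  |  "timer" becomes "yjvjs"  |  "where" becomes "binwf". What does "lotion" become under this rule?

qpcnpw

Shifts by position in develop: pos 0: d→i (+5), pos 1: e→f (+1), pos 2: v→e (+9), pos 3: e→j (+5), pos 4: l→m (+1), pos 5: o→x (+9) — repeating every 3. It's a Vigenère-style cipher with numeric key [5,1,9]: position i shifts by key[i mod 3].
On lotion: l+5=q, o+1=p, t+9=c, i+5=n, o+1=p, n+9=w.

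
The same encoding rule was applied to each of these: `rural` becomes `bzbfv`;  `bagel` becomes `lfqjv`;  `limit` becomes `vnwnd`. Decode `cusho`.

spice

Shifts by position in rural: pos 0: r→b (+10), pos 1: u→z (+5), pos 2: r→b (+10), pos 3: a→f (+5) — repeating every 2. A repeating key of period 2 is used — shifts +10, +5 over and over.
Decoding cusho: c−10=s, u−5=p, s−10=i, h−5=c, o−10=e.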